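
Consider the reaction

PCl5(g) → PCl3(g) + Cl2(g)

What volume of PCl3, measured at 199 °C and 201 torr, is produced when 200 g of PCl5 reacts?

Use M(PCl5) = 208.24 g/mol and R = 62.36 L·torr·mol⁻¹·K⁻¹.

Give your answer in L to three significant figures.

n(PCl5) = 200.0 / 208.24 = 0.9604 mol
n(PCl3) = (1/1) × 0.9604 = 0.9604 mol
V = nRT/P = 0.9604 × 62.36 × 472.15 / 201 = 140.7 L

141 L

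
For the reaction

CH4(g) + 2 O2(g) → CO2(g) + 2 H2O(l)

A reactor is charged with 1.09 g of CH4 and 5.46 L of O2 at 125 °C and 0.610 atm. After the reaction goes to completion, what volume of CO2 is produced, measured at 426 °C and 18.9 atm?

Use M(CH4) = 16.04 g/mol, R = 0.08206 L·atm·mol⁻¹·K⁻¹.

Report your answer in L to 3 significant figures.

0.155 L

n(CH4) = 1.09 / 16.04 = 0.06796 mol
n(O2) = PV/RT = (0.610 × 5.46) / (0.08206 × 398.15) = 0.1019 mol
For 0.06796 mol CH4, stoichiometry requires (2/1) × 0.06796 = 0.1359 mol O2; 0.1019 mol is available, so O2 is limiting.
n(CO2) = (1/2) × 0.1019 = 0.05095 mol
V(CO2) = nRT/P = 0.05095 × 0.08206 × 699.15 / 18.9 = 0.1547 L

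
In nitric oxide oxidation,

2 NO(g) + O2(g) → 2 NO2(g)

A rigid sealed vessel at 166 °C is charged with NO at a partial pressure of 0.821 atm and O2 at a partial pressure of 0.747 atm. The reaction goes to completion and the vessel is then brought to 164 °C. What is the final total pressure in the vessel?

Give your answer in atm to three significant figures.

At constant V, partial pressures at 166 °C are proportional to moles, so apply stoichiometry directly to pressures.
P(O2) required for 0.821 atm of NO = (1/2) × 0.821 = 0.4105 atm; available 0.747 atm, so NO is limiting.
P(O2) remaining = 0.747 − (1/2) × 0.821 = 0.3365 atm
P(gaseous products) = (2)/2 × 0.821 = 0.8210 atm
P_total at 166 °C = 0.3365 + 0.8210 = 1.157 atm
Scaling to 164 °C: P = 1.157 × 437.15/439.15 = 1.152 atm

1.15 atm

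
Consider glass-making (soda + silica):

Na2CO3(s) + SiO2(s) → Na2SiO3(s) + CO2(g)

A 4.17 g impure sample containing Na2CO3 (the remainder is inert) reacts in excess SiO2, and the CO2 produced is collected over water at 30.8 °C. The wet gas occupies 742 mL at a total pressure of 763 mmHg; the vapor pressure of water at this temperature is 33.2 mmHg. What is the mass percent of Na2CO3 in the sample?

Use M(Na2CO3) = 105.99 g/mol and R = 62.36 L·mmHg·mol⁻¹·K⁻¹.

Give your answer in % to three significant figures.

72.6 %

P(CO2) = 763 − 33.2 = 729.8 mmHg
n(CO2) = PV/RT = (729.8 × 0.7420) / (62.36 × 303.95) = 0.02857 mol
n(Na2CO3) = (1/1) × 0.02857 = 0.02857 mol
m(Na2CO3) = 0.02857 × 105.99 = 3.028 g
%Na2CO3 = 3.028 / 4.17 × 100 = 72.61%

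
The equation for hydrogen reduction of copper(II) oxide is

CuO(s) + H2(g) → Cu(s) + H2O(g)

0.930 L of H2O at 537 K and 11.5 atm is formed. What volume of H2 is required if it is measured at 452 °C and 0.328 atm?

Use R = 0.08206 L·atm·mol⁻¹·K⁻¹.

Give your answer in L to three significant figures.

44.0 L

n(H2O) = PV/RT = (11.5 × 0.930) / (0.08206 × 537) = 0.2427 mol
n(H2) = (1/1) × 0.2427 = 0.2427 mol
V = nRT/P = 0.2427 × 0.08206 × 725.15 / 0.328 = 44.03 L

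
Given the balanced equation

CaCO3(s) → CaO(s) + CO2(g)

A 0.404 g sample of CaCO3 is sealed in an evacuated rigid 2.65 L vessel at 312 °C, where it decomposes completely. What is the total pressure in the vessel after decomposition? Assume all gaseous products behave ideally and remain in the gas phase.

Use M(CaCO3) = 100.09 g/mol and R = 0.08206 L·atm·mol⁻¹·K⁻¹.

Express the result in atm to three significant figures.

n(CaCO3) = 0.404 / 100.09 = 0.004036 mol
n(gas produced) = (1/1) × 0.004036 = 0.004036 mol
P = nRT/V = 0.004036 × 0.08206 × 585.15 / 2.65 = 0.07313 atm

0.0731 atm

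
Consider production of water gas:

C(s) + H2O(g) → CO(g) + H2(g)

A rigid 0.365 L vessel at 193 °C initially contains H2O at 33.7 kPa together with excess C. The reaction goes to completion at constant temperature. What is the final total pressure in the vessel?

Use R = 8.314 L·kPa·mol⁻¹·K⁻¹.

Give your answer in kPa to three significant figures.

67.4 kPa

Since T and V are fixed, P_final/P_initial = n_final/n_initial = 2/1.
P_final = (2/1) × 33.7 = 67.40 kPa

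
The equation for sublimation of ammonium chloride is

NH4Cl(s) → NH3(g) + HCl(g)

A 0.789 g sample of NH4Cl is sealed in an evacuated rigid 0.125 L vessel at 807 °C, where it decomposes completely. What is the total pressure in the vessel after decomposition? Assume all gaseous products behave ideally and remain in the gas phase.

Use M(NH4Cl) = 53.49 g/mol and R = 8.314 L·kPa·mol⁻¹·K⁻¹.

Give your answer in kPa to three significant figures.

n(NH4Cl) = 0.789 / 53.49 = 0.01475 mol
n(gas produced) = (2/1) × 0.01475 = 0.02950 mol
P = nRT/V = 0.02950 × 8.314 × 1080.15 / 0.125 = 2119 kPa

2120 kPa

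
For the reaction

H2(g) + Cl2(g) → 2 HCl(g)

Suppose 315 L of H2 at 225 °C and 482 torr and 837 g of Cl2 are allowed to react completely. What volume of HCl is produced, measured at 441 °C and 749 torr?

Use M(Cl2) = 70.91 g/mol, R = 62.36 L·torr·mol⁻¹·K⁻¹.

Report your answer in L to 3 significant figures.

581 L

n(H2) = PV/RT = (482 × 315) / (62.36 × 498.15) = 4.888 mol
n(Cl2) = 837 / 70.91 = 11.80 mol
For 4.888 mol H2, stoichiometry requires (1/1) × 4.888 = 4.888 mol Cl2; 11.80 mol is available, so H2 is limiting.
n(HCl) = (2/1) × 4.888 = 9.776 mol
V(HCl) = nRT/P = 9.776 × 62.36 × 714.15 / 749 = 581.3 L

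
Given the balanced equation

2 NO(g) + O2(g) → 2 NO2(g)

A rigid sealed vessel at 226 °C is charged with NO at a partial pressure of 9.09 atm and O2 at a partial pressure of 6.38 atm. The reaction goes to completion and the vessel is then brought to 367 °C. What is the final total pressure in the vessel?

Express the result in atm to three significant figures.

14.0 atm

With V and T fixed, P_i ∝ n_i, so the mole ratios apply directly to partial pressures at 226 °C.
P(O2) required for 9.09 atm of NO = (1/2) × 9.09 = 4.545 atm; available 6.38 atm, so NO is limiting.
P(O2) remaining = 6.38 − (1/2) × 9.09 = 1.835 atm
P(gaseous products) = (2)/2 × 9.09 = 9.090 atm
P_total at 226 °C = 1.835 + 9.090 = 10.93 atm
Scaling to 367 °C: P = 10.93 × 640.15/499.15 = 14.02 atm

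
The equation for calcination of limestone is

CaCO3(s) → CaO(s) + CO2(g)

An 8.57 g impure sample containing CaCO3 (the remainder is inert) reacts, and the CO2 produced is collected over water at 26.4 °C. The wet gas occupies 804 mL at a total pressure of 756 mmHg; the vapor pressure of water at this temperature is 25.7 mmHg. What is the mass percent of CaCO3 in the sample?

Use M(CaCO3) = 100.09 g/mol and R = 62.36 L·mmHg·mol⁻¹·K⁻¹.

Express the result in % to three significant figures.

P(CO2) = 756 − 25.7 = 730.3 mmHg
n(CO2) = PV/RT = (730.3 × 0.8040) / (62.36 × 299.55) = 0.03143 mol
n(CaCO3) = (1/1) × 0.03143 = 0.03143 mol
m(CaCO3) = 0.03143 × 100.09 = 3.146 g
%CaCO3 = 3.146 / 8.57 × 100 = 36.71%

36.7 %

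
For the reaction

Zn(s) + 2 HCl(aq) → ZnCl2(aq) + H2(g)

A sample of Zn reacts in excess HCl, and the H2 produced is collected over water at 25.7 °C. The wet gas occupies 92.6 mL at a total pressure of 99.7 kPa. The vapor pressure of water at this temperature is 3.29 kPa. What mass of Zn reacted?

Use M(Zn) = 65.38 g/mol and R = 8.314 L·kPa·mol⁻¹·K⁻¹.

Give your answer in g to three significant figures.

0.235 g

P(H2) = 99.7 − 3.29 = 96.41 kPa
n(H2) = PV/RT = (96.41 × 0.09260) / (8.314 × 298.85) = 0.003593 mol
n(Zn) = (1/1) × 0.003593 = 0.003593 mol
m(Zn) = 0.003593 × 65.38 = 0.2349 g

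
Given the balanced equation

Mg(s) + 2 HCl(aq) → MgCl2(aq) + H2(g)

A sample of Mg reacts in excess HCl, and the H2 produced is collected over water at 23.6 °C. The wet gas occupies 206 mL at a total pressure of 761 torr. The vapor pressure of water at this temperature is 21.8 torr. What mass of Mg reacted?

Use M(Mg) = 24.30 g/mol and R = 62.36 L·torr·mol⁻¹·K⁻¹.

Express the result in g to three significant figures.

0.200 g

P(H2) = 761 − 21.8 = 739.2 torr
n(H2) = PV/RT = (739.2 × 0.2060) / (62.36 × 296.75) = 0.008229 mol
n(Mg) = (1/1) × 0.008229 = 0.008229 mol
m(Mg) = 0.008229 × 24.30 = 0.2000 g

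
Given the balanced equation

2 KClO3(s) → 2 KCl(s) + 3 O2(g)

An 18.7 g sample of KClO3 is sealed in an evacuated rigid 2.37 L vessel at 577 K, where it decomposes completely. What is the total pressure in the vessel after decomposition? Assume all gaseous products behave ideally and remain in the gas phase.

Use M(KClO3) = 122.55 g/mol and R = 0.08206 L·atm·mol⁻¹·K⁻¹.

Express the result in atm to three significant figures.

4.57 atm

n(KClO3) = 18.7 / 122.55 = 0.1526 mol
n(gas produced) = (3/2) × 0.1526 = 0.2289 mol
P = nRT/V = 0.2289 × 0.08206 × 577 / 2.37 = 4.573 atm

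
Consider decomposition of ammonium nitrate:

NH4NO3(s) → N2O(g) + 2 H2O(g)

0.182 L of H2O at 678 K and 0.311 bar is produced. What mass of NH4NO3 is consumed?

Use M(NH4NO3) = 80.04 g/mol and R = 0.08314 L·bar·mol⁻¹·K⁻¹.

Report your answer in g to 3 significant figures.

0.0402 g

n(H2O) = PV/RT = (0.311 × 0.182) / (0.08314 × 678) = 0.001004 mol
n(NH4NO3) = (1/2) × 0.001004 = 0.0005020 mol
m(NH4NO3) = 0.0005020 × 80.04 = 0.04018 g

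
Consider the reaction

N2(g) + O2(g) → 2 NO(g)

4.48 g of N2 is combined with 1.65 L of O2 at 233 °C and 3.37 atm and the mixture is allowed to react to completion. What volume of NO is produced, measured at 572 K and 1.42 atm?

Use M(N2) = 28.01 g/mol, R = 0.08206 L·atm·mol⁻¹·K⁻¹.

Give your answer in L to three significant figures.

n(N2) = 4.48 / 28.01 = 0.1599 mol
n(O2) = PV/RT = (3.37 × 1.65) / (0.08206 × 506.15) = 0.1339 mol
For 0.1599 mol N2, stoichiometry requires (1/1) × 0.1599 = 0.1599 mol O2; 0.1339 mol is available, so O2 is limiting.
n(NO) = (2/1) × 0.1339 = 0.2678 mol
V(NO) = nRT/P = 0.2678 × 0.08206 × 572 / 1.42 = 8.852 L

8.85 L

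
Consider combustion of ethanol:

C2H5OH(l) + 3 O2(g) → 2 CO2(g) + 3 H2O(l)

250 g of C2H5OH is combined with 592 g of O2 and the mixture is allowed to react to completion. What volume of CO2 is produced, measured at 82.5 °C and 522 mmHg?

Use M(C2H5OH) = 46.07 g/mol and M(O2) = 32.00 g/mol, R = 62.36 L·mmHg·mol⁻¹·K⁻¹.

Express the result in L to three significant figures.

n(C2H5OH) = 250 / 46.07 = 5.427 mol
n(O2) = 592 / 32.00 = 18.50 mol
For 5.427 mol C2H5OH, stoichiometry requires (3/1) × 5.427 = 16.28 mol O2; 18.50 mol is available, so C2H5OH is limiting.
n(CO2) = (2/1) × 5.427 = 10.85 mol
V(CO2) = nRT/P = 10.85 × 62.36 × 355.65 / 522 = 461.0 L

461 L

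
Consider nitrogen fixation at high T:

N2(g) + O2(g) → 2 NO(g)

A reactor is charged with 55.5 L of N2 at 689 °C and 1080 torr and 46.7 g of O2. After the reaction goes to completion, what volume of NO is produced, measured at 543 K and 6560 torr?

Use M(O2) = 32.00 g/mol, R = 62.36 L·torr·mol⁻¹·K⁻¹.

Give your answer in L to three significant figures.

10.3 L

n(N2) = PV/RT = (1080 × 55.5) / (62.36 × 962.15) = 0.9990 mol
n(O2) = 46.7 / 32.00 = 1.459 mol
For 0.9990 mol N2, stoichiometry requires (1/1) × 0.9990 = 0.9990 mol O2; 1.459 mol is available, so N2 is limiting.
n(NO) = (2/1) × 0.9990 = 1.998 mol
V(NO) = nRT/P = 1.998 × 62.36 × 543 / 6560 = 10.31 L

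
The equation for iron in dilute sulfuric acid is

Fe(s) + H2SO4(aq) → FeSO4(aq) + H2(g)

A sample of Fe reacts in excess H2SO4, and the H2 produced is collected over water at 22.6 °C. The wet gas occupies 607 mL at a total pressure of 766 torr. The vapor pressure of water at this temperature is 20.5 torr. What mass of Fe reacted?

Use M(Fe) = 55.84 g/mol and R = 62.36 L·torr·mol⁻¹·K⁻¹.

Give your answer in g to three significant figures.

1.37 g

P(H2) = 766 − 20.5 = 745.5 torr
n(H2) = PV/RT = (745.5 × 0.6070) / (62.36 × 295.75) = 0.02454 mol
n(Fe) = (1/1) × 0.02454 = 0.02454 mol
m(Fe) = 0.02454 × 55.84 = 1.370 g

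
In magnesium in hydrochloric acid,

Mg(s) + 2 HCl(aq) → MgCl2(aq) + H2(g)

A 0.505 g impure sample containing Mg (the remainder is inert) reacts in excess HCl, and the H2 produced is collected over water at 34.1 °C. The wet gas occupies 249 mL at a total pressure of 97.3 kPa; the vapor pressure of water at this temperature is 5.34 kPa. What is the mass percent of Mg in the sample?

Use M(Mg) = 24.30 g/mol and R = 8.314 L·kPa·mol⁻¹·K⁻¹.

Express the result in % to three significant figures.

P(H2) = 97.3 − 5.34 = 91.96 kPa
n(H2) = PV/RT = (91.96 × 0.2490) / (8.314 × 307.25) = 0.008964 mol
n(Mg) = (1/1) × 0.008964 = 0.008964 mol
m(Mg) = 0.008964 × 24.30 = 0.2178 g
%Mg = 0.2178 / 0.505 × 100 = 43.13%

43.1 %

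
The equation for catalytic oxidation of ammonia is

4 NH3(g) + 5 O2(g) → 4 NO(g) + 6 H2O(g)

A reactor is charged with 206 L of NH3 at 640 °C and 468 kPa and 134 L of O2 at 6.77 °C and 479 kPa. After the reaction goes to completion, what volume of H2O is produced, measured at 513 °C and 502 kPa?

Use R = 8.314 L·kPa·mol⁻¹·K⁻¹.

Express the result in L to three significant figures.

248 L

n(NH3) = PV/RT = (468 × 206) / (8.314 × 913.15) = 12.70 mol
n(O2) = PV/RT = (479 × 134) / (8.314 × 279.92) = 27.58 mol
For 12.70 mol NH3, stoichiometry requires (5/4) × 12.70 = 15.88 mol O2; 27.58 mol is available, so NH3 is limiting.
n(H2O) = (6/4) × 12.70 = 19.05 mol
V(H2O) = nRT/P = 19.05 × 8.314 × 786.15 / 502 = 248.0 L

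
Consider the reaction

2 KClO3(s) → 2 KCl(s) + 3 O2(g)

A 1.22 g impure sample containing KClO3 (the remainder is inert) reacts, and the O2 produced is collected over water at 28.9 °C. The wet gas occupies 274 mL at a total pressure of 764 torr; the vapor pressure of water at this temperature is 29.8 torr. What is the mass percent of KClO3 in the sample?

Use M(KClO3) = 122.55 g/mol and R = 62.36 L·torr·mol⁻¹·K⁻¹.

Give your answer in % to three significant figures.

71.5 %

P(O2) = 764 − 29.8 = 734.2 torr
n(O2) = PV/RT = (734.2 × 0.2740) / (62.36 × 302.05) = 0.01068 mol
n(KClO3) = (2/3) × 0.01068 = 0.007120 mol
m(KClO3) = 0.007120 × 122.55 = 0.8726 g
%KClO3 = 0.8726 / 1.22 × 100 = 71.52%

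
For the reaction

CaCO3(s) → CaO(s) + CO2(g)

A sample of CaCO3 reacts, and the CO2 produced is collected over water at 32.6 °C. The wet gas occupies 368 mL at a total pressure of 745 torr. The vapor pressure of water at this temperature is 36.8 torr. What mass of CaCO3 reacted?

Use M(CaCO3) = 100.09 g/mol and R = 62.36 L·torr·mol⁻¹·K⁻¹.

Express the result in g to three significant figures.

1.37 g

P(CO2) = 745 − 36.8 = 708.2 torr
n(CO2) = PV/RT = (708.2 × 0.3680) / (62.36 × 305.75) = 0.01367 mol
n(CaCO3) = (1/1) × 0.01367 = 0.01367 mol
m(CaCO3) = 0.01367 × 100.09 = 1.368 g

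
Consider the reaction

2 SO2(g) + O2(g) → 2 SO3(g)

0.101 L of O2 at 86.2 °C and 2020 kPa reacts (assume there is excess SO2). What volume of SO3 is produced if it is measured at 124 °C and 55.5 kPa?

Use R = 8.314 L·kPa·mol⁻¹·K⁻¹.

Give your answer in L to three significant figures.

8.13 L

n(O2) = PV/RT = (2020 × 0.101) / (8.314 × 359.35) = 0.06829 mol
n(SO3) = (2/1) × 0.06829 = 0.1366 mol
V = nRT/P = 0.1366 × 8.314 × 397.15 / 55.5 = 8.127 L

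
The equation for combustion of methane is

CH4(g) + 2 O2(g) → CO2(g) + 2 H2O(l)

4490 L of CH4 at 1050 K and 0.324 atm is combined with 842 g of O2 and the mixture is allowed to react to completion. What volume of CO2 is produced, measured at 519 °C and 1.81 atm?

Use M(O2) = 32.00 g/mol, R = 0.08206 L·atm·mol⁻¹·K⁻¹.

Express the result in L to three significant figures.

n(CH4) = PV/RT = (0.324 × 4490) / (0.08206 × 1050) = 16.88 mol
n(O2) = 842 / 32.00 = 26.31 mol
For 16.88 mol CH4, stoichiometry requires (2/1) × 16.88 = 33.76 mol O2; 26.31 mol is available, so O2 is limiting.
n(CO2) = (1/2) × 26.31 = 13.15 mol
V(CO2) = nRT/P = 13.15 × 0.08206 × 792.15 / 1.81 = 472.3 L

472 L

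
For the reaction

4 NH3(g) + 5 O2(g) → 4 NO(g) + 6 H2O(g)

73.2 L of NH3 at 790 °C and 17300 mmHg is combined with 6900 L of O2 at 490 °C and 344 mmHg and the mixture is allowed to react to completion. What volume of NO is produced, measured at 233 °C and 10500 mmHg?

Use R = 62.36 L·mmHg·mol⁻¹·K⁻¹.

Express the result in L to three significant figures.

57.4 L

n(NH3) = PV/RT = (17300 × 73.2) / (62.36 × 1063.15) = 19.10 mol
n(O2) = PV/RT = (344 × 6900) / (62.36 × 763.15) = 49.88 mol
For 19.10 mol NH3, stoichiometry requires (5/4) × 19.10 = 23.88 mol O2; 49.88 mol is available, so NH3 is limiting.
n(NO) = (4/4) × 19.10 = 19.10 mol
V(NO) = nRT/P = 19.10 × 62.36 × 506.15 / 10500 = 57.42 L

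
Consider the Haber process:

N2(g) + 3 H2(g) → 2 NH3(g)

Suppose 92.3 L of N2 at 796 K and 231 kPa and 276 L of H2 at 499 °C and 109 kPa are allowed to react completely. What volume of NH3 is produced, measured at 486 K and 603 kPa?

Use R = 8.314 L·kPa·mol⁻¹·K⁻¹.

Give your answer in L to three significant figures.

n(N2) = PV/RT = (231 × 92.3) / (8.314 × 796) = 3.222 mol
n(H2) = PV/RT = (109 × 276) / (8.314 × 772.15) = 4.686 mol
For 3.222 mol N2, stoichiometry requires (3/1) × 3.222 = 9.666 mol H2; 4.686 mol is available, so H2 is limiting.
n(NH3) = (2/3) × 4.686 = 3.124 mol
V(NH3) = nRT/P = 3.124 × 8.314 × 486 / 603 = 20.93 L

20.9 L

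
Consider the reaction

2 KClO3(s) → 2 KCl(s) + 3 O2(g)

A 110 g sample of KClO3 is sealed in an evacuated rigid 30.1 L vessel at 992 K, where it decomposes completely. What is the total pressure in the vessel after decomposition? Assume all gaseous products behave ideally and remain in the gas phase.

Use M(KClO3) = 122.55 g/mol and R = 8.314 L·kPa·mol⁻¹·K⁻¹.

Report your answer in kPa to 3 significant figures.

n(KClO3) = 110 / 122.55 = 0.8976 mol
n(gas produced) = (3/2) × 0.8976 = 1.346 mol
P = nRT/V = 1.346 × 8.314 × 992 / 30.1 = 368.8 kPa

369 kPa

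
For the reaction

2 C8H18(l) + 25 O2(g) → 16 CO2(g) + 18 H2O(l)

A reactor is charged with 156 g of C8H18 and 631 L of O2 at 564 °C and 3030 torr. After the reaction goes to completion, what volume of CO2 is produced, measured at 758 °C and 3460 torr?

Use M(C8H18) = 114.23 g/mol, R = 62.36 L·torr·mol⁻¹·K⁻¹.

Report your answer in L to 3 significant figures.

n(C8H18) = 156 / 114.23 = 1.366 mol
n(O2) = PV/RT = (3030 × 631) / (62.36 × 837.15) = 36.62 mol
For 1.366 mol C8H18, stoichiometry requires (25/2) × 1.366 = 17.08 mol O2; 36.62 mol is available, so C8H18 is limiting.
n(CO2) = (16/2) × 1.366 = 10.93 mol
V(CO2) = nRT/P = 10.93 × 62.36 × 1031.15 / 3460 = 203.1 L

203 L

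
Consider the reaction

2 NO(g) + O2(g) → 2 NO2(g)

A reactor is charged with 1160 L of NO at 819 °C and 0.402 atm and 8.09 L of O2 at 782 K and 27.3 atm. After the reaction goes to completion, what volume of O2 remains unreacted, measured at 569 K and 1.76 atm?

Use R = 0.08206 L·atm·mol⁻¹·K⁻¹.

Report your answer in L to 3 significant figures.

n(NO) = PV/RT = (0.402 × 1160) / (0.08206 × 1092.15) = 5.203 mol
n(O2) = PV/RT = (27.3 × 8.09) / (0.08206 × 782) = 3.442 mol
For 5.203 mol NO, stoichiometry requires (1/2) × 5.203 = 2.602 mol O2; 3.442 mol is available, so NO is limiting.
n(O2) consumed = (1/2) × 5.203 = 2.602 mol; remaining = 3.442 − 2.602 = 0.8400 mol
V(O2) = nRT/P = 0.8400 × 0.08206 × 569 / 1.76 = 22.28 L

22.3 L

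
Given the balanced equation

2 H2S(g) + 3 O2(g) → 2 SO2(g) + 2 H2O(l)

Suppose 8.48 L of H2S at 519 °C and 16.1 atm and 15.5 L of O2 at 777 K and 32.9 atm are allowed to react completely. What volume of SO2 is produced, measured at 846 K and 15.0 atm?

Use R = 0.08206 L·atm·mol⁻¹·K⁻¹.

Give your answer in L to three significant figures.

n(H2S) = PV/RT = (16.1 × 8.48) / (0.08206 × 792.15) = 2.100 mol
n(O2) = PV/RT = (32.9 × 15.5) / (0.08206 × 777) = 7.998 mol
For 2.100 mol H2S, stoichiometry requires (3/2) × 2.100 = 3.150 mol O2; 7.998 mol is available, so H2S is limiting.
n(SO2) = (2/2) × 2.100 = 2.100 mol
V(SO2) = nRT/P = 2.100 × 0.08206 × 846 / 15.0 = 9.719 L

9.72 L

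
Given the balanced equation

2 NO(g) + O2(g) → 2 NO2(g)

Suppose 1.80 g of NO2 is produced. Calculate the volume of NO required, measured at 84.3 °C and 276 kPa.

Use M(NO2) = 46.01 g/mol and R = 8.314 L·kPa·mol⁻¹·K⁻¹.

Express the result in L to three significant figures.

n(NO2) = 1.800 / 46.01 = 0.03912 mol
n(NO) = (2/2) × 0.03912 = 0.03912 mol
V = nRT/P = 0.03912 × 8.314 × 357.45 / 276 = 0.4212 L

0.421 L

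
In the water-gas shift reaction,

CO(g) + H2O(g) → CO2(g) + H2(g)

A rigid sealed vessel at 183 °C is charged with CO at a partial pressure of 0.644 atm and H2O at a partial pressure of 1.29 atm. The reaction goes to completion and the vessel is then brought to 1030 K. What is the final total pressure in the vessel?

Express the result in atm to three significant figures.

Because the vessel is rigid and T is held at 183 °C, work the stoichiometry in partial pressures (P_i = n_iRT/V).
P(H2O) required for 0.644 atm of CO = (1/1) × 0.644 = 0.6440 atm; available 1.29 atm, so CO is limiting.
P(H2O) remaining = 1.29 − (1/1) × 0.644 = 0.6460 atm
P(gaseous products) = (1+1)/1 × 0.644 = 1.288 atm
P_total at 183 °C = 0.6460 + 1.288 = 1.934 atm
Scaling to 1030 K: P = 1.934 × 1030/456.15 = 4.367 atm

4.37 atm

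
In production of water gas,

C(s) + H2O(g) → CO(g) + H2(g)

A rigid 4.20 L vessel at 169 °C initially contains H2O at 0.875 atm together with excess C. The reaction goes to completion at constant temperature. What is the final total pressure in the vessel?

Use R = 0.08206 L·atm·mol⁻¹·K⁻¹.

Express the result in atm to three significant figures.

Since T and V are fixed, P_final/P_initial = n_final/n_initial = 2/1.
P_final = (2/1) × 0.875 = 1.750 atm

1.75 atm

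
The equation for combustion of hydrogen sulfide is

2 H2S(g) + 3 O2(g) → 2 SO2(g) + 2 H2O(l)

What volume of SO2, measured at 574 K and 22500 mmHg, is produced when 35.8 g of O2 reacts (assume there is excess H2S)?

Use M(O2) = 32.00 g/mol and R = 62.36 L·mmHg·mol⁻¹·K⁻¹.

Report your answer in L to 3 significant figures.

1.19 L

n(O2) = 35.80 / 32.00 = 1.119 mol
n(SO2) = (2/3) × 1.119 = 0.7460 mol
V = nRT/P = 0.7460 × 62.36 × 574 / 22500 = 1.187 L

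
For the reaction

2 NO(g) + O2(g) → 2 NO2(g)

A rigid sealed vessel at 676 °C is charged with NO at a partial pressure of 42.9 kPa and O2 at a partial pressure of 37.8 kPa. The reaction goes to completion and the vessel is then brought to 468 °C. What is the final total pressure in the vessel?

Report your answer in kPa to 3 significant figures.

At constant V, partial pressures at 676 °C are proportional to moles, so apply stoichiometry directly to pressures.
P(O2) required for 42.9 kPa of NO = (1/2) × 42.9 = 21.45 kPa; available 37.8 kPa, so NO is limiting.
P(O2) remaining = 37.8 − (1/2) × 42.9 = 16.35 kPa
P(gaseous products) = (2)/2 × 42.9 = 42.90 kPa
P_total at 676 °C = 16.35 + 42.90 = 59.25 kPa
Scaling to 468 °C: P = 59.25 × 741.15/949.15 = 46.27 kPa

46.3 kPa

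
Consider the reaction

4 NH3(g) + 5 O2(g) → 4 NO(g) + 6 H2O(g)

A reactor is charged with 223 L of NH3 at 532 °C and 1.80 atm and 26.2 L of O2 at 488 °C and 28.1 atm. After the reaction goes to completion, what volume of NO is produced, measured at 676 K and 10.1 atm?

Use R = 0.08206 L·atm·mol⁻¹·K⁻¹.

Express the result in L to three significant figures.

33.4 L

n(NH3) = PV/RT = (1.80 × 223) / (0.08206 × 805.15) = 6.075 mol
n(O2) = PV/RT = (28.1 × 26.2) / (0.08206 × 761.15) = 11.79 mol
For 6.075 mol NH3, stoichiometry requires (5/4) × 6.075 = 7.594 mol O2; 11.79 mol is available, so NH3 is limiting.
n(NO) = (4/4) × 6.075 = 6.075 mol
V(NO) = nRT/P = 6.075 × 0.08206 × 676 / 10.1 = 33.37 L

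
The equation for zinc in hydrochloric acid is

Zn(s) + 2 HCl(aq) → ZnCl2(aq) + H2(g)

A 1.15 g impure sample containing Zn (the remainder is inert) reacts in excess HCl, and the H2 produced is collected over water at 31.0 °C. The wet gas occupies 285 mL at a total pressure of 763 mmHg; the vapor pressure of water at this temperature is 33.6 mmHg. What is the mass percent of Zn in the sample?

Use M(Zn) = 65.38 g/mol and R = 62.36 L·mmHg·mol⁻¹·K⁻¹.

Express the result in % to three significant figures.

P(H2) = 763 − 33.6 = 729.4 mmHg
n(H2) = PV/RT = (729.4 × 0.2850) / (62.36 × 304.15) = 0.01096 mol
n(Zn) = (1/1) × 0.01096 = 0.01096 mol
m(Zn) = 0.01096 × 65.38 = 0.7166 g
%Zn = 0.7166 / 1.15 × 100 = 62.31%

62.3 %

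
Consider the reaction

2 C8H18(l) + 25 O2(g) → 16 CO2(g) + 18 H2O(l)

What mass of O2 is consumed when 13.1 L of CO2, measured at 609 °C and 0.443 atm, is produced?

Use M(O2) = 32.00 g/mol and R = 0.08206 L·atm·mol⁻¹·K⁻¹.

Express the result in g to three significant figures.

4.01 g

n(CO2) = PV/RT = (0.443 × 13.1) / (0.08206 × 882.15) = 0.08017 mol
n(O2) = (25/16) × 0.08017 = 0.1253 mol
m(O2) = 0.1253 × 32.00 = 4.010 g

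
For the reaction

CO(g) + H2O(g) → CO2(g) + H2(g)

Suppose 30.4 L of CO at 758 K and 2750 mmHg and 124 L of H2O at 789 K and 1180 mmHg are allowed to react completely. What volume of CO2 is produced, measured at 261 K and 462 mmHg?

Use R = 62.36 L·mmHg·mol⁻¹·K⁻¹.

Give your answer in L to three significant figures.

62.3 L

n(CO) = PV/RT = (2750 × 30.4) / (62.36 × 758) = 1.769 mol
n(H2O) = PV/RT = (1180 × 124) / (62.36 × 789) = 2.974 mol
For 1.769 mol CO, stoichiometry requires (1/1) × 1.769 = 1.769 mol H2O; 2.974 mol is available, so CO is limiting.
n(CO2) = (1/1) × 1.769 = 1.769 mol
V(CO2) = nRT/P = 1.769 × 62.36 × 261 / 462 = 62.32 L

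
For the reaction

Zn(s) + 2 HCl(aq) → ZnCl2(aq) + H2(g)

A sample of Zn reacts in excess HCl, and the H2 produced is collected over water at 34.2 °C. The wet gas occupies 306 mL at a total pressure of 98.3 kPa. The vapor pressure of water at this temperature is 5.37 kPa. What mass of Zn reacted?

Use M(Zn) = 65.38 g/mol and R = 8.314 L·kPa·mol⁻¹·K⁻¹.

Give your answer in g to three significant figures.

P(H2) = 98.3 − 5.37 = 92.93 kPa
n(H2) = PV/RT = (92.93 × 0.3060) / (8.314 × 307.35) = 0.01113 mol
n(Zn) = (1/1) × 0.01113 = 0.01113 mol
m(Zn) = 0.01113 × 65.38 = 0.7277 g

0.728 g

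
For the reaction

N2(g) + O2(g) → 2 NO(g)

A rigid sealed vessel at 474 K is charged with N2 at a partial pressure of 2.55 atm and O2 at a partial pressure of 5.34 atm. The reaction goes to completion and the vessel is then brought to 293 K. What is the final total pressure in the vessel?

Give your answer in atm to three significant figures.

4.88 atm

With V and T fixed, P_i ∝ n_i, so the mole ratios apply directly to partial pressures at 474 K.
P(O2) required for 2.55 atm of N2 = (1/1) × 2.55 = 2.550 atm; available 5.34 atm, so N2 is limiting.
P(O2) remaining = 5.34 − (1/1) × 2.55 = 2.790 atm
P(gaseous products) = (2)/1 × 2.55 = 5.100 atm
P_total at 474 K = 2.790 + 5.100 = 7.890 atm
Scaling to 293 K: P = 7.890 × 293/474 = 4.877 atm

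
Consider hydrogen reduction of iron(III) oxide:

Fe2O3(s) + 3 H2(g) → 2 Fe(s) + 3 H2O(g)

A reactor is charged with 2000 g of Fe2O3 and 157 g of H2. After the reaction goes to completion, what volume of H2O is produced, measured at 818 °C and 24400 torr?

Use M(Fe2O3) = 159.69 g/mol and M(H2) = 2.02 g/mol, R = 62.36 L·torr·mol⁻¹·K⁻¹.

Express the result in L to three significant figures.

105 L

n(Fe2O3) = 2000 / 159.69 = 12.52 mol
n(H2) = 157 / 2.02 = 77.72 mol
For 12.52 mol Fe2O3, stoichiometry requires (3/1) × 12.52 = 37.56 mol H2; 77.72 mol is available, so Fe2O3 is limiting.
n(H2O) = (3/1) × 12.52 = 37.56 mol
V(H2O) = nRT/P = 37.56 × 62.36 × 1091.15 / 24400 = 104.7 L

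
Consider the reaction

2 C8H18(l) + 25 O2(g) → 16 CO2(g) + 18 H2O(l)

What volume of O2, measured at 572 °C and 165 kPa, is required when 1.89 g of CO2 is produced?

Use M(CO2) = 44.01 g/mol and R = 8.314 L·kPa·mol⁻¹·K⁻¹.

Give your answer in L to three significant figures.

2.86 L

n(CO2) = 1.890 / 44.01 = 0.04294 mol
n(O2) = (25/16) × 0.04294 = 0.06709 mol
V = nRT/P = 0.06709 × 8.314 × 845.15 / 165 = 2.857 L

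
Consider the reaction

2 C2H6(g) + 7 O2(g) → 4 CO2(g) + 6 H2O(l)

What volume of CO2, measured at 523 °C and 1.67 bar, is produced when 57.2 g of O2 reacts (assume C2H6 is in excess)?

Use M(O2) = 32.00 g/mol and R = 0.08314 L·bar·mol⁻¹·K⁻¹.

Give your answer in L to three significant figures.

40.5 L

n(O2) = 57.20 / 32.00 = 1.788 mol
n(CO2) = (4/7) × 1.788 = 1.022 mol
V = nRT/P = 1.022 × 0.08314 × 796.15 / 1.67 = 40.51 L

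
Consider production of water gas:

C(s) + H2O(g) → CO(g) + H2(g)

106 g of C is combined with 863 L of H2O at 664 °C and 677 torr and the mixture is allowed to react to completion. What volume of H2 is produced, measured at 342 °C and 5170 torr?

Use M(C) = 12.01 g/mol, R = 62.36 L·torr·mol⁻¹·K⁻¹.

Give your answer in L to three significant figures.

n(C) = 106 / 12.01 = 8.826 mol
n(H2O) = PV/RT = (677 × 863) / (62.36 × 937.15) = 9.997 mol
For 8.826 mol C, stoichiometry requires (1/1) × 8.826 = 8.826 mol H2O; 9.997 mol is available, so C is limiting.
n(H2) = (1/1) × 8.826 = 8.826 mol
V(H2) = nRT/P = 8.826 × 62.36 × 615.15 / 5170 = 65.49 L

65.5 L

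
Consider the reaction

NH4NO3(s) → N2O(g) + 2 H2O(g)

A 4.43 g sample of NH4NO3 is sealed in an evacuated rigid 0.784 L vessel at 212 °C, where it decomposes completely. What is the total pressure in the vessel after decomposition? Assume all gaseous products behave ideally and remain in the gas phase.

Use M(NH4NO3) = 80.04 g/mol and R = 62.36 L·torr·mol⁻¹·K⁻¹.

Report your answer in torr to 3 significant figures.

n(NH4NO3) = 4.43 / 80.04 = 0.05535 mol
n(gas produced) = (3/1) × 0.05535 = 0.1661 mol
P = nRT/V = 0.1661 × 62.36 × 485.15 / 0.784 = 6410 torr

6410 torr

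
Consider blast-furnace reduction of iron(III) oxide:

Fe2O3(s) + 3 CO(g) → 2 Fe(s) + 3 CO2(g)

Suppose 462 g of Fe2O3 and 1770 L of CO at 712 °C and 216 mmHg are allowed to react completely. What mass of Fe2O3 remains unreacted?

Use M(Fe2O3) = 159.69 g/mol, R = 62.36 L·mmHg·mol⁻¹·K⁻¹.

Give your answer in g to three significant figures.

n(Fe2O3) = 462 / 159.69 = 2.893 mol
n(CO) = PV/RT = (216 × 1770) / (62.36 × 985.15) = 6.223 mol
For 2.893 mol Fe2O3, stoichiometry requires (3/1) × 2.893 = 8.679 mol CO; 6.223 mol is available, so CO is limiting.
n(Fe2O3) consumed = (1/3) × 6.223 = 2.074 mol; remaining = 2.893 − 2.074 = 0.8190 mol
m(Fe2O3) = 0.8190 × 159.69 = 130.8 g

131 g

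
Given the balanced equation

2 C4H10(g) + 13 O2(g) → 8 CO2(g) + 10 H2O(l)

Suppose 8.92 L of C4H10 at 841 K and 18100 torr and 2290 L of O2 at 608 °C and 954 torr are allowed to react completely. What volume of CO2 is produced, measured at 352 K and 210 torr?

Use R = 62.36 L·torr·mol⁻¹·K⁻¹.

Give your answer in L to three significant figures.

1290 L

n(C4H10) = PV/RT = (18100 × 8.92) / (62.36 × 841) = 3.079 mol
n(O2) = PV/RT = (954 × 2290) / (62.36 × 881.15) = 39.76 mol
For 3.079 mol C4H10, stoichiometry requires (13/2) × 3.079 = 20.01 mol O2; 39.76 mol is available, so C4H10 is limiting.
n(CO2) = (8/2) × 3.079 = 12.32 mol
V(CO2) = nRT/P = 12.32 × 62.36 × 352 / 210 = 1288 L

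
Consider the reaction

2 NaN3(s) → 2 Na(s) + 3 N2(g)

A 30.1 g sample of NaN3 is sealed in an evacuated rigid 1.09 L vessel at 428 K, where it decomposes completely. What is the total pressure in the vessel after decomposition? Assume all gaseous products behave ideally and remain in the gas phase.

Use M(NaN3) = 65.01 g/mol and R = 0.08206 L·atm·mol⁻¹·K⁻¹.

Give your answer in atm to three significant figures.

n(NaN3) = 30.1 / 65.01 = 0.4630 mol
n(gas produced) = (3/2) × 0.4630 = 0.6945 mol
P = nRT/V = 0.6945 × 0.08206 × 428 / 1.09 = 22.38 atm

22.4 atm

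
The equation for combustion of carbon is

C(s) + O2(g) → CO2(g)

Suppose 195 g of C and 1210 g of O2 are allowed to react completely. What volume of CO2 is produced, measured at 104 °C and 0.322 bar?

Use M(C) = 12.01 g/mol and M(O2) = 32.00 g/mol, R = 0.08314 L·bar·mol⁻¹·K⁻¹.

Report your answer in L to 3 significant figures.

n(C) = 195 / 12.01 = 16.24 mol
n(O2) = 1210 / 32.00 = 37.81 mol
For 16.24 mol C, stoichiometry requires (1/1) × 16.24 = 16.24 mol O2; 37.81 mol is available, so C is limiting.
n(CO2) = (1/1) × 16.24 = 16.24 mol
V(CO2) = nRT/P = 16.24 × 0.08314 × 377.15 / 0.322 = 1581 L

1580 L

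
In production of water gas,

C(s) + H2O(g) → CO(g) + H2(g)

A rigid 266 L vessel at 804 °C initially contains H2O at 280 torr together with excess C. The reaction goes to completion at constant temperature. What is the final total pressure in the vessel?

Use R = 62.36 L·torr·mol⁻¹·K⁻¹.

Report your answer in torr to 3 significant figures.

Since T and V are fixed, P_final/P_initial = n_final/n_initial = 2/1.
P_final = (2/1) × 280 = 560.0 torr

560 torr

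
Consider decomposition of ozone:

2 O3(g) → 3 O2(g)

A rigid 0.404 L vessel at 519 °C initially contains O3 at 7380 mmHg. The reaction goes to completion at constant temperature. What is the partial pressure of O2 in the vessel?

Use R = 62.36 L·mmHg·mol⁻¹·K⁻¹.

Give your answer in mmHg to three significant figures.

n(O3)₀ = PV/RT = (7380 × 0.404) / (62.36 × 792.15) = 0.06036 mol
n(O2) = (3/2) × 0.06036 = 0.09054 mol
P(O2) = nRT/V = 0.09054 × 62.36 × 792.15 / 0.404 = 11070 mmHg

11100 mmHg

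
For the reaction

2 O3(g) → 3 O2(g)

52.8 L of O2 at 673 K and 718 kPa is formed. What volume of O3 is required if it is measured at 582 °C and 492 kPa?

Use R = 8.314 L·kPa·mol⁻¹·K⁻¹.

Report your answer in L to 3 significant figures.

65.3 L

n(O2) = PV/RT = (718 × 52.8) / (8.314 × 673) = 6.775 mol
n(O3) = (2/3) × 6.775 = 4.517 mol
V = nRT/P = 4.517 × 8.314 × 855.15 / 492 = 65.27 L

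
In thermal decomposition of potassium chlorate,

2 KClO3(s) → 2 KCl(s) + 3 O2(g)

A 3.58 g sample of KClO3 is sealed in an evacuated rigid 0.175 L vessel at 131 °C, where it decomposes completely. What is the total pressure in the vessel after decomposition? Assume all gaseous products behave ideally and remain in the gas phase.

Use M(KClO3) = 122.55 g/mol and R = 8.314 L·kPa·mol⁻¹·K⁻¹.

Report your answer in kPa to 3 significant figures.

n(KClO3) = 3.58 / 122.55 = 0.02921 mol
n(gas produced) = (3/2) × 0.02921 = 0.04381 mol
P = nRT/V = 0.04381 × 8.314 × 404.15 / 0.175 = 841.2 kPa

841 kPa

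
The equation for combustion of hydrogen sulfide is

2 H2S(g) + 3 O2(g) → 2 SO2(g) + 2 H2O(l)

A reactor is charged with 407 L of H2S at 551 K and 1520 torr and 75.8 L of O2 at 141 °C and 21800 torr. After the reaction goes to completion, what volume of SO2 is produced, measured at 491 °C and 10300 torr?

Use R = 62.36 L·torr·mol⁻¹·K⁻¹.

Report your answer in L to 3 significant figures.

83.3 L

n(H2S) = PV/RT = (1520 × 407) / (62.36 × 551) = 18.00 mol
n(O2) = PV/RT = (21800 × 75.8) / (62.36 × 414.15) = 63.98 mol
For 18.00 mol H2S, stoichiometry requires (3/2) × 18.00 = 27.00 mol O2; 63.98 mol is available, so H2S is limiting.
n(SO2) = (2/2) × 18.00 = 18.00 mol
V(SO2) = nRT/P = 18.00 × 62.36 × 764.15 / 10300 = 83.28 L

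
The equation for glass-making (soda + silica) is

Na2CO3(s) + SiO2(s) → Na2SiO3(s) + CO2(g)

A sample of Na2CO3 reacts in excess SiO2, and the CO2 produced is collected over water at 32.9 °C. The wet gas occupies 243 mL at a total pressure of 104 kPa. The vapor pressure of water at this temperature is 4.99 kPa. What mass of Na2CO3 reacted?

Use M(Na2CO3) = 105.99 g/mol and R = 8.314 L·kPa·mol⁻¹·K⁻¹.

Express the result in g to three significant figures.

1.00 g

P(CO2) = 104 − 4.99 = 99.01 kPa
n(CO2) = PV/RT = (99.01 × 0.2430) / (8.314 × 306.05) = 0.009455 mol
n(Na2CO3) = (1/1) × 0.009455 = 0.009455 mol
m(Na2CO3) = 0.009455 × 105.99 = 1.002 g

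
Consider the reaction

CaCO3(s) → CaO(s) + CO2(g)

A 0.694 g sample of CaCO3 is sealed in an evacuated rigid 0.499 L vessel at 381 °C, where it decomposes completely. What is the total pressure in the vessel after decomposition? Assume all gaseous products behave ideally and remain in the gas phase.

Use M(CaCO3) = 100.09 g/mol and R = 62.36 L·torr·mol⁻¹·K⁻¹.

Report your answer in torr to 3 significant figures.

n(CaCO3) = 0.694 / 100.09 = 0.006934 mol
n(gas produced) = (1/1) × 0.006934 = 0.006934 mol
P = nRT/V = 0.006934 × 62.36 × 654.15 / 0.499 = 566.8 torr

567 torr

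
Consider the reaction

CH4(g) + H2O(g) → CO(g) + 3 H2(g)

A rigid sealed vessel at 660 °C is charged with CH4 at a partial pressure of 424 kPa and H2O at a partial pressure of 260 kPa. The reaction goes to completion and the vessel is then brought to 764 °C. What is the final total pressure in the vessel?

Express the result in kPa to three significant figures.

Because the vessel is rigid and T is held at 660 °C, work the stoichiometry in partial pressures (P_i = n_iRT/V).
P(H2O) required for 424 kPa of CH4 = (1/1) × 424 = 424.0 kPa; available 260 kPa, so H2O is limiting.
P(CH4) remaining = 424 − (1/1) × 260 = 164.0 kPa
P(gaseous products) = (1+3)/1 × 260 = 1040 kPa
P_total at 660 °C = 164.0 + 1040 = 1204 kPa
Scaling to 764 °C: P = 1204 × 1037.15/933.15 = 1338 kPa

1340 kPa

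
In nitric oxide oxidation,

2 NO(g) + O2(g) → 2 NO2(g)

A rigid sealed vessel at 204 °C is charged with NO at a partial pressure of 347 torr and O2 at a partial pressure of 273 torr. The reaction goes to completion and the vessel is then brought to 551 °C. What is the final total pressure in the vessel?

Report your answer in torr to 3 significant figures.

771 torr

With V and T fixed, P_i ∝ n_i, so the mole ratios apply directly to partial pressures at 204 °C.
P(O2) required for 347 torr of NO = (1/2) × 347 = 173.5 torr; available 273 torr, so NO is limiting.
P(O2) remaining = 273 − (1/2) × 347 = 99.50 torr
P(gaseous products) = (2)/2 × 347 = 347.0 torr
P_total at 204 °C = 99.50 + 347.0 = 446.5 torr
Scaling to 551 °C: P = 446.5 × 824.15/477.15 = 771.2 torr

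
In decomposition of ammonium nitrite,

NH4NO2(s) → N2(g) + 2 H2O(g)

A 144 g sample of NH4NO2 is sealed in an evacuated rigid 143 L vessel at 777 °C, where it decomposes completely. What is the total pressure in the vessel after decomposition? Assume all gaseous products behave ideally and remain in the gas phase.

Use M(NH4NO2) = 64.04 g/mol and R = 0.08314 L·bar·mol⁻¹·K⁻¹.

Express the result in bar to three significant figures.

n(NH4NO2) = 144 / 64.04 = 2.249 mol
n(gas produced) = (3/1) × 2.249 = 6.747 mol
P = nRT/V = 6.747 × 0.08314 × 1050.15 / 143 = 4.119 bar

4.12 bar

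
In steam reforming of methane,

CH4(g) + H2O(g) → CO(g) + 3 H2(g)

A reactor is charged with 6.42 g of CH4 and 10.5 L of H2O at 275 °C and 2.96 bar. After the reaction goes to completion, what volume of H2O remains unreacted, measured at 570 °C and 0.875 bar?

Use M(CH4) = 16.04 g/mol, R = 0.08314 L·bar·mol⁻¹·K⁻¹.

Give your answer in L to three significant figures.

n(CH4) = 6.42 / 16.04 = 0.4002 mol
n(H2O) = PV/RT = (2.96 × 10.5) / (0.08314 × 548.15) = 0.6820 mol
For 0.4002 mol CH4, stoichiometry requires (1/1) × 0.4002 = 0.4002 mol H2O; 0.6820 mol is available, so CH4 is limiting.
n(H2O) consumed = (1/1) × 0.4002 = 0.4002 mol; remaining = 0.6820 − 0.4002 = 0.2818 mol
V(H2O) = nRT/P = 0.2818 × 0.08314 × 843.15 / 0.875 = 22.58 L

22.6 L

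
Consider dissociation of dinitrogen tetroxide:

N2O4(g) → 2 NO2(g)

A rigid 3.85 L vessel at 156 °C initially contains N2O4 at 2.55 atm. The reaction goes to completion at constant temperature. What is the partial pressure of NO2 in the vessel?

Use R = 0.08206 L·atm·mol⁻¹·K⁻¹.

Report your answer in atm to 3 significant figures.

5.10 atm

n(N2O4)₀ = PV/RT = (2.55 × 3.85) / (0.08206 × 429.15) = 0.2788 mol
n(NO2) = (2/1) × 0.2788 = 0.5576 mol
P(NO2) = nRT/V = 0.5576 × 0.08206 × 429.15 / 3.85 = 5.100 atm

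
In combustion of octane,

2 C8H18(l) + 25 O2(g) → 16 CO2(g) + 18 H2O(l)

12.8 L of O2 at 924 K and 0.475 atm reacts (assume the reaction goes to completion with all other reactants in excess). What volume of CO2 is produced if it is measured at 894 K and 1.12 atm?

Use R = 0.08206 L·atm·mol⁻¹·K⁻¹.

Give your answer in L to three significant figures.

n(O2) = PV/RT = (0.475 × 12.8) / (0.08206 × 924) = 0.08019 mol
n(CO2) = (16/25) × 0.08019 = 0.05132 mol
V = nRT/P = 0.05132 × 0.08206 × 894 / 1.12 = 3.362 L

3.36 L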